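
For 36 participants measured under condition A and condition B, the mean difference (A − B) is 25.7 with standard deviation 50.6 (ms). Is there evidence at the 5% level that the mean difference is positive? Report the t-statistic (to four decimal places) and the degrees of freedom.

H0: μ_d = 0; H1: μ_d > 0 (paired t-test on the differences, right-tailed).
t = d̄/(s_d/√n) = 25.7/(50.6/√36) = 3.0474
df = n − 1 = 35
p-value = P(T ≥ 3.0474) ≈ 0.002
Since p ≈ 0.002 < α = 0.05, reject H0; the data support H1.

t = 3.0474, df = 35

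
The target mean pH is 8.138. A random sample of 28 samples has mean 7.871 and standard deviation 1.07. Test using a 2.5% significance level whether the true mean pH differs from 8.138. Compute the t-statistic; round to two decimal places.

H0: μ = 8.138; H1: μ ≠ 8.138 (one-sample t-test, two-sided).
t = (x̄ − μ₀)/(s/√n) = (7.871 − 8.138)/(1.07/√28) = -1.32
df = n − 1 = 27
Two-sided p-value ≈ 0.1978
Since p ≈ 0.1978 > α = 0.025, fail to reject H0; the data do not provide sufficient evidence against H0.

-1.32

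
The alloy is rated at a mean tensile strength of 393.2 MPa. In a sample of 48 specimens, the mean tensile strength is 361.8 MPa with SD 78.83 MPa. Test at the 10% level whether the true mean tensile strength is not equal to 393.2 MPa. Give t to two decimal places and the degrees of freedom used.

H0: μ = 393.2; H1: μ ≠ 393.2 (one-sample t-test, two-sided).
t = (x̄ − μ₀)/(s/√n) = (361.8 − 393.2)/(78.83/√48) = -2.76
df = n − 1 = 47
Two-sided p-value ≈ 0.008
Since p ≈ 0.008 < α = 0.1, reject H0; the data support H1.

t = -2.76, df = 47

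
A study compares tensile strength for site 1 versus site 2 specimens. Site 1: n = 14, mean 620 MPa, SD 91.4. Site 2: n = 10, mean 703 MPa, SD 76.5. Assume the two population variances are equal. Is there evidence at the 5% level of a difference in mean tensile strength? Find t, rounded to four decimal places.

Let group 1 = site 1, group 2 = site 2. H0: μ_1 = μ_2; H1: μ_1 ≠ μ_2 (two-sample pooled-variance t-test, two-sided).
s_p² = [(14−1)·91.4² + (10−1)·76.5²]/(14+10−2) = 7330.53
t = (620 − 703)/√[7330.53·(1/14 + 1/10)] = -2.3414
df = n₁ + n₂ − 2 = 22
Two-sided p-value ≈ 0.0287
Since p ≈ 0.0287 < α = 0.05, reject H0; the evidence is statistically significant.

-2.3414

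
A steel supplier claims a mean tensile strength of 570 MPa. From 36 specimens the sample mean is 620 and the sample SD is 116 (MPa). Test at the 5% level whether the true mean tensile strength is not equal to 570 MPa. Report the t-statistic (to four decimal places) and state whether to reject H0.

H0: μ = 570; H1: μ ≠ 570 (one-sample t-test, two-sided).
t = (x̄ − μ₀)/(s/√n) = (620 − 570)/(116/√36) = 2.5862
df = n − 1 = 35
Two-sided p-value ≈ 0.0140
Since p ≈ 0.0140 < α = 0.05, reject H0; the data support H1.

t = 2.5862; reject H0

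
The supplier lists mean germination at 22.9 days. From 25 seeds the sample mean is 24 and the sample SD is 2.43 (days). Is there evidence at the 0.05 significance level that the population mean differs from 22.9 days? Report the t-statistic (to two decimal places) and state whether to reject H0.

t = 2.26; reject H0

H0: μ = 22.9; H1: μ ≠ 22.9 (one-sample t-test, two-sided).
t = (x̄ − μ₀)/(s/√n) = (24 − 22.9)/(2.43/√25) = 2.26
df = n − 1 = 24
Two-sided p-value ≈ 0.033
Since p ≈ 0.033 < α = 0.05, reject H0; the evidence is statistically significant.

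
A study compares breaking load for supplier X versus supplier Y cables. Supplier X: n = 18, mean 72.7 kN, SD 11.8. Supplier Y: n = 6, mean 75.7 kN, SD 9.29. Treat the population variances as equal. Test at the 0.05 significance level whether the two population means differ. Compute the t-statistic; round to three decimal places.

-0.564

Let group 1 = supplier X, group 2 = supplier Y. H0: μ_1 = μ_2; H1: μ_1 ≠ μ_2 (two-sample pooled-variance t-test, two-sided).
s_p² = [(18−1)·11.8² + (6−1)·9.29²]/(18+6−2) = 127.209
t = (72.7 − 75.7)/√[127.209·(1/18 + 1/6)] = -0.564
df = n₁ + n₂ − 2 = 22
Two-sided p-value ≈ 0.578
Since p ≈ 0.578 > α = 0.05, fail to reject H0; the data do not provide sufficient evidence against H0.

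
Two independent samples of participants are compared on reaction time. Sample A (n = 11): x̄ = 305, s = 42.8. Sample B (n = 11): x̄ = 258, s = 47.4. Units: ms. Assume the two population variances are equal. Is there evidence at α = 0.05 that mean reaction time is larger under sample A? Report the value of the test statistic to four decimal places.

Let group 1 = sample A, group 2 = sample B. H0: μ_1 = μ_2; H1: μ_1 > μ_2 (two-sample pooled-variance t-test, right-tailed).
s_p² = [(11−1)·42.8² + (11−1)·47.4²]/(11+11−2) = 2039.3
t = (305 − 258)/√[2039.3·(1/11 + 1/11)] = 2.4408
df = n₁ + n₂ − 2 = 20
p-value = P(T ≥ 2.4408) ≈ 0.012
Since p ≈ 0.012 < α = 0.05, reject H0; the evidence is statistically significant.

2.4408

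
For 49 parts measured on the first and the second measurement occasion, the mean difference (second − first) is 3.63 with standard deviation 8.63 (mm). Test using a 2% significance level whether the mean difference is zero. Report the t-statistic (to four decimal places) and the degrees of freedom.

H0: μ_d = 0; H1: μ_d ≠ 0 (paired t-test on the differences, two-sided).
t = d̄/(s_d/√n) = 3.63/(8.63/√49) = 2.9444
df = n − 1 = 48
Two-sided p-value ≈ 0.0050
Since p ≈ 0.0050 < α = 0.02, reject H0; the data support H1.

t = 2.9444, df = 48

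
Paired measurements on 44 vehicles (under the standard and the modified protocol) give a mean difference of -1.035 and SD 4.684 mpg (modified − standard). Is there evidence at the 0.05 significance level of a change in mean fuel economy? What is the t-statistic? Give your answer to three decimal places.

-1.466

H0: μ_d = 0; H1: μ_d ≠ 0 (paired t-test on the differences, two-sided).
t = d̄/(s_d/√n) = -1.035/(4.684/√44) = -1.466
df = n − 1 = 43
Two-sided p-value ≈ 0.150
Since p ≈ 0.150 > α = 0.05, fail to reject H0; the evidence is not statistically significant.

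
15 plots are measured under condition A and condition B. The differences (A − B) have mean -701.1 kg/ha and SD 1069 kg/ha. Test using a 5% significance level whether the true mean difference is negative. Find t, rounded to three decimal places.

H0: μ_d = 0; H1: μ_d < 0 (paired t-test on the differences, left-tailed).
t = d̄/(s_d/√n) = -701.1/(1069/√15) = -2.540
df = n − 1 = 14
p-value = P(T ≤ -2.540) ≈ 0.0118
Since p ≈ 0.0118 < α = 0.05, reject H0; the evidence is statistically significant.

-2.540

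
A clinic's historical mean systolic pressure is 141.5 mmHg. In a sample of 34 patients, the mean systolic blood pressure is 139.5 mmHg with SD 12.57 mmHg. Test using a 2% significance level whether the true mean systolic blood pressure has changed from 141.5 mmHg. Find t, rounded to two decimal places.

H0: μ = 141.5; H1: μ ≠ 141.5 (one-sample t-test, two-sided).
t = (x̄ − μ₀)/(s/√n) = (139.5 − 141.5)/(12.57/√34) = -0.93
df = n − 1 = 33
Two-sided p-value ≈ 0.3603
Since p ≈ 0.3603 > α = 0.02, fail to reject H0; the data do not provide sufficient evidence against H0.

-0.93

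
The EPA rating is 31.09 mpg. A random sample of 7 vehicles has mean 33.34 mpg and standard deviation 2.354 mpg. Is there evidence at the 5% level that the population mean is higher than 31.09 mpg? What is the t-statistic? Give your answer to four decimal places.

H0: μ = 31.09; H1: μ > 31.09 (one-sample t-test, right-tailed).
t = (x̄ − μ₀)/(s/√n) = (33.34 − 31.09)/(2.354/√7) = 2.5289
df = n − 1 = 6
p-value = P(T ≥ 2.5289) ≈ 0.0224
Since p ≈ 0.0224 < α = 0.05, reject H0; the evidence is statistically significant.

2.5289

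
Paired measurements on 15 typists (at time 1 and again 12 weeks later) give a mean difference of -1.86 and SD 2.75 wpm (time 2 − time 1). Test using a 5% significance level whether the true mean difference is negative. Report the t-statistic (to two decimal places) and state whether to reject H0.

H0: μ_d = 0; H1: μ_d < 0 (paired t-test on the differences, left-tailed).
t = d̄/(s_d/√n) = -1.86/(2.75/√15) = -2.62
df = n − 1 = 14
p-value = P(T ≤ -2.62) ≈ 0.010
Since p ≈ 0.010 < α = 0.05, reject H0; the evidence is statistically significant.

t = -2.62; reject H0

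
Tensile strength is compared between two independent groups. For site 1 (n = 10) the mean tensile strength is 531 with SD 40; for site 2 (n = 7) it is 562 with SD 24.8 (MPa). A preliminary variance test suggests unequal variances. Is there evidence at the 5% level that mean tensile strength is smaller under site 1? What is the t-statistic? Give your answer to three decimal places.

-1.969

Let group 1 = site 1, group 2 = site 2. H0: μ_1 = μ_2; H1: μ_1 < μ_2 (Welch's two-sample t-test, left-tailed).
t = (x̄_1 − x̄_2)/√(s_1²/n_1 + s_2²/n_2) = (531 − 562)/√(40²/10 + 24.8²/7) = -1.969
Welch–Satterthwaite df ≈ 14.87
p-value = P(T ≤ -1.969) ≈ 0.034
Since p ≈ 0.034 < α = 0.05, reject H0; the evidence is statistically significant.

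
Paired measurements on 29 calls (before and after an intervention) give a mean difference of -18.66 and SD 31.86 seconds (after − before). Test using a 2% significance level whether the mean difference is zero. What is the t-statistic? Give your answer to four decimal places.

H0: μ_d = 0; H1: μ_d ≠ 0 (paired t-test on the differences, two-sided).
t = d̄/(s_d/√n) = -18.66/(31.86/√29) = -3.1540
df = n − 1 = 28
Two-sided p-value ≈ 0.0038
Since p ≈ 0.0038 < α = 0.02, reject H0; the evidence is statistically significant.

-3.1540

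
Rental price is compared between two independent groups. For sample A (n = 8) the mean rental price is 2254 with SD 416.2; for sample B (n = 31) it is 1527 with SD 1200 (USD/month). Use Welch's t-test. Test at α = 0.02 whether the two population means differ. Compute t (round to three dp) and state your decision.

Let group 1 = sample A, group 2 = sample B. H0: μ_1 = μ_2; H1: μ_1 ≠ μ_2 (Welch's two-sample t-test, two-sided).
t = (x̄_1 − x̄_2)/√(s_1²/n_1 + s_2²/n_2) = (2254 − 1527)/√(416.2²/8 + 1200²/31) = 2.786
Welch–Satterthwaite df ≈ 33.39
Two-sided p-value ≈ 0.009
Since p ≈ 0.009 < α = 0.02, reject H0; the data support H1.

t = 2.786; reject H0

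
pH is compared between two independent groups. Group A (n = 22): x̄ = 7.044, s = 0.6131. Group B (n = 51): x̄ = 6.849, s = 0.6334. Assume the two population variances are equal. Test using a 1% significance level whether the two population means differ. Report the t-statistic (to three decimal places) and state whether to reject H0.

t = 1.218; fail to reject H0

Let group 1 = group A, group 2 = group B. H0: μ_1 = μ_2; H1: μ_1 ≠ μ_2 (two-sample pooled-variance t-test, two-sided).
s_p² = [(22−1)·0.6131² + (51−1)·0.6334²]/(22+51−2) = 0.393711
t = (7.044 − 6.849)/√[0.393711·(1/22 + 1/51)] = 1.218
df = n₁ + n₂ − 2 = 71
Two-sided p-value ≈ 0.227
Since p ≈ 0.227 > α = 0.01, fail to reject H0; the data do not provide sufficient evidence against H0.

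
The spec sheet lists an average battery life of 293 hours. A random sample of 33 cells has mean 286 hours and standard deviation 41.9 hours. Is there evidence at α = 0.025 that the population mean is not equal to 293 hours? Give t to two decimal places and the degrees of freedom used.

H0: μ = 293; H1: μ ≠ 293 (one-sample t-test, two-sided).
t = (x̄ − μ₀)/(s/√n) = (286 − 293)/(41.9/√33) = -0.96
df = n − 1 = 32
Two-sided p-value ≈ 0.344
Since p ≈ 0.344 > α = 0.025, fail to reject H0; the data do not provide sufficient evidence against H0.

t = -0.96, df = 32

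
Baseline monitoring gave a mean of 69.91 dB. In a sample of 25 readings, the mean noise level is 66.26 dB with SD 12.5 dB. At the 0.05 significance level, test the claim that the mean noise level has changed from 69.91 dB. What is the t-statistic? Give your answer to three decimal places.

-1.460

H0: μ = 69.91; H1: μ ≠ 69.91 (one-sample t-test, two-sided).
t = (x̄ − μ₀)/(s/√n) = (66.26 − 69.91)/(12.5/√25) = -1.460
df = n − 1 = 24
Two-sided p-value ≈ 0.157
Since p ≈ 0.157 > α = 0.05, fail to reject H0; the evidence is not statistically significant.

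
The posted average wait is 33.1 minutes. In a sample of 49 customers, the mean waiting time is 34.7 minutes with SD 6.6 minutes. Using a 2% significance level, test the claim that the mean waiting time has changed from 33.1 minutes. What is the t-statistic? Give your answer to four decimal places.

H0: μ = 33.1; H1: μ ≠ 33.1 (one-sample t-test, two-sided).
t = (x̄ − μ₀)/(s/√n) = (34.7 − 33.1)/(6.6/√49) = 1.6970
df = n − 1 = 48
Two-sided p-value ≈ 0.096
Since p ≈ 0.096 > α = 0.02, fail to reject H0; the data do not provide sufficient evidence against H0.

1.6970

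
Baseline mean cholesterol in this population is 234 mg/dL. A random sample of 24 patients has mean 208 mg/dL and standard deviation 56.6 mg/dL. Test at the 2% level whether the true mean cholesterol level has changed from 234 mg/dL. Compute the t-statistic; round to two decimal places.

H0: μ = 234; H1: μ ≠ 234 (one-sample t-test, two-sided).
t = (x̄ − μ₀)/(s/√n) = (208 − 234)/(56.6/√24) = -2.25
df = n − 1 = 23
Two-sided p-value ≈ 0.0343
Since p ≈ 0.0343 > α = 0.02, fail to reject H0; the evidence is not statistically significant.

-2.25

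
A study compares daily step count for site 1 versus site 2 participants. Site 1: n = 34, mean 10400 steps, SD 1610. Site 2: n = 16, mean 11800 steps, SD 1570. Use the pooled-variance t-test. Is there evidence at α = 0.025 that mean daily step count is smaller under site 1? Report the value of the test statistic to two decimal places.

-2.89

Let group 1 = site 1, group 2 = site 2. H0: μ_1 = μ_2; H1: μ_1 < μ_2 (two-sample pooled-variance t-test, left-tailed).
s_p² = [(34−1)·1610² + (16−1)·1570²]/(34+16−2) = 2552350
t = (10400 − 11800)/√[2552350·(1/34 + 1/16)] = -2.89
df = n₁ + n₂ − 2 = 48
p-value = P(T ≤ -2.89) ≈ 0.003
Since p ≈ 0.003 < α = 0.025, reject H0; the data support H1.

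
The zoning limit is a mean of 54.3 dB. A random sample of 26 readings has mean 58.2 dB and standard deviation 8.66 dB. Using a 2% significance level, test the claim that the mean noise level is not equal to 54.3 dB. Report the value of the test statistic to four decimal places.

2.2963

H0: μ = 54.3; H1: μ ≠ 54.3 (one-sample t-test, two-sided).
t = (x̄ − μ₀)/(s/√n) = (58.2 − 54.3)/(8.66/√26) = 2.2963
df = n − 1 = 25
Two-sided p-value ≈ 0.030
Since p ≈ 0.030 > α = 0.02, fail to reject H0; the data do not provide sufficient evidence against H0.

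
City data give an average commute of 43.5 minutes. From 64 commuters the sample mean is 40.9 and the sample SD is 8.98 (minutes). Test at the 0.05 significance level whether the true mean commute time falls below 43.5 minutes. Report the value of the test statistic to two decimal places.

-2.32

H0: μ = 43.5; H1: μ < 43.5 (one-sample t-test, left-tailed).
t = (x̄ − μ₀)/(s/√n) = (40.9 − 43.5)/(8.98/√64) = -2.32
df = n − 1 = 63
p-value = P(T ≤ -2.32) ≈ 0.012
Since p ≈ 0.012 < α = 0.05, reject H0; the evidence is statistically significant.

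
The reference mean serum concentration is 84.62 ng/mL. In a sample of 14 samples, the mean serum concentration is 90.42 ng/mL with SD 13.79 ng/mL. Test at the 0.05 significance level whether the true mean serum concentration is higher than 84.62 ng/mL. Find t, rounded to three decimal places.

1.574

H0: μ = 84.62; H1: μ > 84.62 (one-sample t-test, right-tailed).
t = (x̄ − μ₀)/(s/√n) = (90.42 − 84.62)/(13.79/√14) = 1.574
df = n − 1 = 13
p-value = P(T ≥ 1.574) ≈ 0.0698
Since p ≈ 0.0698 > α = 0.05, fail to reject H0; the evidence is not statistically significant.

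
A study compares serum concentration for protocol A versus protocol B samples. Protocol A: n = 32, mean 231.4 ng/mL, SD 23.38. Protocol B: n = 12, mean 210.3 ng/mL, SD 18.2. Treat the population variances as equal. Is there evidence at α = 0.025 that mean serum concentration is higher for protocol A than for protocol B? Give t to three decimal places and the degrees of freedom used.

t = 2.815, df = 42

Let group 1 = protocol A, group 2 = protocol B. H0: μ_1 = μ_2; H1: μ_1 > μ_2 (two-sample pooled-variance t-test, right-tailed).
s_p² = [(32−1)·23.38² + (12−1)·18.2²]/(32+12−2) = 490.214
t = (231.4 − 210.3)/√[490.214·(1/32 + 1/12)] = 2.815
df = n₁ + n₂ − 2 = 42
p-value = P(T ≥ 2.815) ≈ 0.0037
Since p ≈ 0.0037 < α = 0.025, reject H0; the data support H1.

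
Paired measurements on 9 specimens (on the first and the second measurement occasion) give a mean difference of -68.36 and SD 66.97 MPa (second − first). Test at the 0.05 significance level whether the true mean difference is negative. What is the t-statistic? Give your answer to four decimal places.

-3.0623

H0: μ_d = 0; H1: μ_d < 0 (paired t-test on the differences, left-tailed).
t = d̄/(s_d/√n) = -68.36/(66.97/√9) = -3.0623
df = n − 1 = 8
p-value = P(T ≤ -3.0623) ≈ 0.0078
Since p ≈ 0.0078 < α = 0.05, reject H0; the data support H1.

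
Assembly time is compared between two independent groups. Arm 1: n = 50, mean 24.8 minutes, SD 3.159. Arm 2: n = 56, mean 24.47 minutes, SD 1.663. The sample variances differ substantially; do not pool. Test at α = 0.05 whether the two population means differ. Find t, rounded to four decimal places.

0.6614

Let group 1 = arm 1, group 2 = arm 2. H0: μ_1 = μ_2; H1: μ_1 ≠ μ_2 (Welch's two-sample t-test, two-sided).
t = (x̄_1 − x̄_2)/√(s_1²/n_1 + s_2²/n_2) = (24.8 − 24.47)/√(3.159²/50 + 1.663²/56) = 0.6614
Welch–Satterthwaite df ≈ 72.31
Two-sided p-value ≈ 0.510
Since p ≈ 0.510 > α = 0.05, fail to reject H0; the evidence is not statistically significant.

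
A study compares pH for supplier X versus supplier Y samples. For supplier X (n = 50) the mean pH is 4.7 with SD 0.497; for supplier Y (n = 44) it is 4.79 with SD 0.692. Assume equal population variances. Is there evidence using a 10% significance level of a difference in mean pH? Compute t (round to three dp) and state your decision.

Let group 1 = supplier X, group 2 = supplier Y. H0: μ_1 = μ_2; H1: μ_1 ≠ μ_2 (two-sample pooled-variance t-test, two-sided).
s_p² = [(50−1)·0.497² + (44−1)·0.692²]/(50+44−2) = 0.355376
t = (4.7 − 4.79)/√[0.355376·(1/50 + 1/44)] = -0.730
df = n₁ + n₂ − 2 = 92
Two-sided p-value ≈ 0.467
Since p ≈ 0.467 > α = 0.1, fail to reject H0; the data do not provide sufficient evidence against H0.

t = -0.730; fail to reject H0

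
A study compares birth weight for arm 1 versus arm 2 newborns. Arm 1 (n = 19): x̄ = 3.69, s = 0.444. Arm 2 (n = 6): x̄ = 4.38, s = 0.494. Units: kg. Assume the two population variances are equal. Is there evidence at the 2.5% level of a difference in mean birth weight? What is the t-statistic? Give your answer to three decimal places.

Let group 1 = arm 1, group 2 = arm 2. H0: μ_1 = μ_2; H1: μ_1 ≠ μ_2 (two-sample pooled-variance t-test, two-sided).
s_p² = [(19−1)·0.444² + (6−1)·0.494²]/(19+6−2) = 0.207332
t = (3.69 − 4.38)/√[0.207332·(1/19 + 1/6)] = -3.236
df = n₁ + n₂ − 2 = 23
Two-sided p-value ≈ 0.004
Since p ≈ 0.004 < α = 0.025, reject H0; the evidence is statistically significant.

-3.236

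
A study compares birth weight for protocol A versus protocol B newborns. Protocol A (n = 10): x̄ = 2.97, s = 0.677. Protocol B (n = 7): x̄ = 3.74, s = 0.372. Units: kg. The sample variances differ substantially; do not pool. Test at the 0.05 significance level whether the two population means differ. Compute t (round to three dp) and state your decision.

Let group 1 = protocol A, group 2 = protocol B. H0: μ_1 = μ_2; H1: μ_1 ≠ μ_2 (Welch's two-sample t-test, two-sided).
t = (x̄_1 − x̄_2)/√(s_1²/n_1 + s_2²/n_2) = (2.97 − 3.74)/√(0.677²/10 + 0.372²/7) = -3.006
Welch–Satterthwaite df ≈ 14.42
Two-sided p-value ≈ 0.0092
Since p ≈ 0.0092 < α = 0.05, reject H0; the evidence is statistically significant.

t = -3.006; reject H0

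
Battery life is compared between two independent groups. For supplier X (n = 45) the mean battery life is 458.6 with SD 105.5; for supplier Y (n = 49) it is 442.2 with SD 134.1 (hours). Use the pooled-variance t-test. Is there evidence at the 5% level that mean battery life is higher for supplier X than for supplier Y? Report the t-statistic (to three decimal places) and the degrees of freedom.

t = 0.655, df = 92

Let group 1 = supplier X, group 2 = supplier Y. H0: μ_1 = μ_2; H1: μ_1 > μ_2 (two-sample pooled-variance t-test, right-tailed).
s_p² = [(45−1)·105.5² + (49−1)·134.1²]/(45+49−2) = 14705.5
t = (458.6 − 442.2)/√[14705.5·(1/45 + 1/49)] = 0.655
df = n₁ + n₂ − 2 = 92
p-value = P(T ≥ 0.655) ≈ 0.257
Since p ≈ 0.257 > α = 0.05, fail to reject H0; the evidence is not statistically significant.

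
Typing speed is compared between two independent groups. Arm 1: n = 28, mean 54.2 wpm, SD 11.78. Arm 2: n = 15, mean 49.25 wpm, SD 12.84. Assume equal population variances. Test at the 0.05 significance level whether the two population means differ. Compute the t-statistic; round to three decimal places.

1.273

Let group 1 = arm 1, group 2 = arm 2. H0: μ_1 = μ_2; H1: μ_1 ≠ μ_2 (two-sample pooled-variance t-test, two-sided).
s_p² = [(28−1)·11.78² + (15−1)·12.84²]/(28+15−2) = 147.68
t = (54.2 − 49.25)/√[147.68·(1/28 + 1/15)] = 1.273
df = n₁ + n₂ − 2 = 41
Two-sided p-value ≈ 0.210
Since p ≈ 0.210 > α = 0.05, fail to reject H0; the evidence is not statistically significant.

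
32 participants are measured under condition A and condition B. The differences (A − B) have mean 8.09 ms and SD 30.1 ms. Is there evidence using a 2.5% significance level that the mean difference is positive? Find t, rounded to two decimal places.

H0: μ_d = 0; H1: μ_d > 0 (paired t-test on the differences, right-tailed).
t = d̄/(s_d/√n) = 8.09/(30.1/√32) = 1.52
df = n − 1 = 31
p-value = P(T ≥ 1.52) ≈ 0.069
Since p ≈ 0.069 > α = 0.025, fail to reject H0; the evidence is not statistically significant.

1.52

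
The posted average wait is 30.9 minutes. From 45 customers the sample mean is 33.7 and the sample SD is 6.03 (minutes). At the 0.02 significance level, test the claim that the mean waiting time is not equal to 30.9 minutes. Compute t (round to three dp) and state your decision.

H0: μ = 30.9; H1: μ ≠ 30.9 (one-sample t-test, two-sided).
t = (x̄ − μ₀)/(s/√n) = (33.7 − 30.9)/(6.03/√45) = 3.115
df = n − 1 = 44
Two-sided p-value ≈ 0.003
Since p ≈ 0.003 < α = 0.02, reject H0; the data support H1.

t = 3.115; reject H0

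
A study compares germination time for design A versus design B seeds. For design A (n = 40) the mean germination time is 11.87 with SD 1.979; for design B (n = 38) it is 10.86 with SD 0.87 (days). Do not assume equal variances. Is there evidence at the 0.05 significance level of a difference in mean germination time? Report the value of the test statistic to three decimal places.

2.942

Let group 1 = design A, group 2 = design B. H0: μ_1 = μ_2; H1: μ_1 ≠ μ_2 (Welch's two-sample t-test, two-sided).
t = (x̄_1 − x̄_2)/√(s_1²/n_1 + s_2²/n_2) = (11.87 − 10.86)/√(1.979²/40 + 0.87²/38) = 2.942
Welch–Satterthwaite df ≈ 54.12
Two-sided p-value ≈ 0.005
Since p ≈ 0.005 < α = 0.05, reject H0; the data support H1.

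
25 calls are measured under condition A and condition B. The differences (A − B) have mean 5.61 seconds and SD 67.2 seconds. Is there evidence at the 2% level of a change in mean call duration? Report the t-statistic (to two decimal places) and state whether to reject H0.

t = 0.42; fail to reject H0

H0: μ_d = 0; H1: μ_d ≠ 0 (paired t-test on the differences, two-sided).
t = d̄/(s_d/√n) = 5.61/(67.2/√25) = 0.42
df = n − 1 = 24
Two-sided p-value ≈ 0.680
Since p ≈ 0.680 > α = 0.02, fail to reject H0; the data do not provide sufficient evidence against H0.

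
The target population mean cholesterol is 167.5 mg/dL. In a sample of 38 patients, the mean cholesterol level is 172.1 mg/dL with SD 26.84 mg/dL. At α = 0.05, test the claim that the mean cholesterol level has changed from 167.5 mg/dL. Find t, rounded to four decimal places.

1.0565

H0: μ = 167.5; H1: μ ≠ 167.5 (one-sample t-test, two-sided).
t = (x̄ − μ₀)/(s/√n) = (172.1 − 167.5)/(26.84/√38) = 1.0565
df = n − 1 = 37
Two-sided p-value ≈ 0.298
Since p ≈ 0.298 > α = 0.05, fail to reject H0; the evidence is not statistically significant.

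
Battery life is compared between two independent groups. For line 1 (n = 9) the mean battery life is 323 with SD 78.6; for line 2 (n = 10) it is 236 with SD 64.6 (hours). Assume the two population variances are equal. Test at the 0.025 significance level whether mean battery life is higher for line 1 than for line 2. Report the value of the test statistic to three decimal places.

Let group 1 = line 1, group 2 = line 2. H0: μ_1 = μ_2; H1: μ_1 > μ_2 (two-sample pooled-variance t-test, right-tailed).
s_p² = [(9−1)·78.6² + (10−1)·64.6²]/(9+10−2) = 5116.6
t = (323 − 236)/√[5116.6·(1/9 + 1/10)] = 2.647
df = n₁ + n₂ − 2 = 17
p-value = P(T ≥ 2.647) ≈ 0.008
Since p ≈ 0.008 < α = 0.025, reject H0; the evidence is statistically significant.

2.647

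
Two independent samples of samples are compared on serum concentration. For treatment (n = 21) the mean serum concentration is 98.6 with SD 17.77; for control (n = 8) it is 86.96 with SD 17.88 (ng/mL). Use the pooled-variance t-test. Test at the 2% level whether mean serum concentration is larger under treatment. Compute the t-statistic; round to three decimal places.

1.574

Let group 1 = treatment, group 2 = control. H0: μ_1 = μ_2; H1: μ_1 > μ_2 (two-sample pooled-variance t-test, right-tailed).
s_p² = [(21−1)·17.77² + (8−1)·17.88²]/(21+8−2) = 316.79
t = (98.6 − 86.96)/√[316.79·(1/21 + 1/8)] = 1.574
df = n₁ + n₂ − 2 = 27
p-value = P(T ≥ 1.574) ≈ 0.0636
Since p ≈ 0.0636 > α = 0.02, fail to reject H0; the evidence is not statistically significant.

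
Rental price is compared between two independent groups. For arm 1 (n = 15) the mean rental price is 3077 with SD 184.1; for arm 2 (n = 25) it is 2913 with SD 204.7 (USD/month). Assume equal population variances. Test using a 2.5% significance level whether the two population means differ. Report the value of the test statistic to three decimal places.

Let group 1 = arm 1, group 2 = arm 2. H0: μ_1 = μ_2; H1: μ_1 ≠ μ_2 (two-sample pooled-variance t-test, two-sided).
s_p² = [(15−1)·184.1² + (25−1)·204.7²]/(15+25−2) = 38951.3
t = (3077 − 2913)/√[38951.3·(1/15 + 1/25)] = 2.544
df = n₁ + n₂ − 2 = 38
Two-sided p-value ≈ 0.0151
Since p ≈ 0.0151 < α = 0.025, reject H0; the data support H1.

2.544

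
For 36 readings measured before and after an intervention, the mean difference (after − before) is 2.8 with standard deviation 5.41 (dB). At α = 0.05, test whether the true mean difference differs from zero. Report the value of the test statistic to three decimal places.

3.105

H0: μ_d = 0; H1: μ_d ≠ 0 (paired t-test on the differences, two-sided).
t = d̄/(s_d/√n) = 2.8/(5.41/√36) = 3.105
df = n − 1 = 35
Two-sided p-value ≈ 0.004
Since p ≈ 0.004 < α = 0.05, reject H0; the data support H1.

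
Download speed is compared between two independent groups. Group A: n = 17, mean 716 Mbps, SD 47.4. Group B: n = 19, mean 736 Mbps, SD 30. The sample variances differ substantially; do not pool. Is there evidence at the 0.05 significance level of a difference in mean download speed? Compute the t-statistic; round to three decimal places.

-1.493

Let group 1 = group A, group 2 = group B. H0: μ_1 = μ_2; H1: μ_1 ≠ μ_2 (Welch's two-sample t-test, two-sided).
t = (x̄_1 − x̄_2)/√(s_1²/n_1 + s_2²/n_2) = (716 − 736)/√(47.4²/17 + 30²/19) = -1.493
Welch–Satterthwaite df ≈ 26.50
Two-sided p-value ≈ 0.1473
Since p ≈ 0.1473 > α = 0.05, fail to reject H0; the evidence is not statistically significant.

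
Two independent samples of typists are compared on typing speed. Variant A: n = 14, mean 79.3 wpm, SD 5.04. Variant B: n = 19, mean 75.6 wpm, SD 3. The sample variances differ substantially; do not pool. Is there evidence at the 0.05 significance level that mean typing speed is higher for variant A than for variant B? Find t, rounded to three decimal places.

Let group 1 = variant A, group 2 = variant B. H0: μ_1 = μ_2; H1: μ_1 > μ_2 (Welch's two-sample t-test, right-tailed).
t = (x̄_1 − x̄_2)/√(s_1²/n_1 + s_2²/n_2) = (79.3 − 75.6)/√(5.04²/14 + 3²/19) = 2.446
Welch–Satterthwaite df ≈ 19.70
p-value = P(T ≥ 2.446) ≈ 0.012
Since p ≈ 0.012 < α = 0.05, reject H0; the data support H1.

2.446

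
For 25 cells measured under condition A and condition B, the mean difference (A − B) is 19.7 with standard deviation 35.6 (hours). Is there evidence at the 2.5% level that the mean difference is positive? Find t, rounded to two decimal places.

H0: μ_d = 0; H1: μ_d > 0 (paired t-test on the differences, right-tailed).
t = d̄/(s_d/√n) = 19.7/(35.6/√25) = 2.77
df = n − 1 = 24
p-value = P(T ≥ 2.77) ≈ 0.0054
Since p ≈ 0.0054 < α = 0.025, reject H0; the data support H1.

2.77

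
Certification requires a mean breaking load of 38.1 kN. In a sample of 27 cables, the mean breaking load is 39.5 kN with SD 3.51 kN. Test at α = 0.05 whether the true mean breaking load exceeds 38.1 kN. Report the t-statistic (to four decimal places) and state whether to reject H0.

H0: μ = 38.1; H1: μ > 38.1 (one-sample t-test, right-tailed).
t = (x̄ − μ₀)/(s/√n) = (39.5 − 38.1)/(3.51/√27) = 2.0725
df = n − 1 = 26
p-value = P(T ≥ 2.0725) ≈ 0.0241
Since p ≈ 0.0241 < α = 0.05, reject H0; the evidence is statistically significant.

t = 2.0725; reject H0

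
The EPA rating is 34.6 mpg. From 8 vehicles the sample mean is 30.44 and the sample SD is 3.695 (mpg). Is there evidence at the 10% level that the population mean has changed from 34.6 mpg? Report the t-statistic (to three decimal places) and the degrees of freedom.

t = -3.184, df = 7

H0: μ = 34.6; H1: μ ≠ 34.6 (one-sample t-test, two-sided).
t = (x̄ − μ₀)/(s/√n) = (30.44 − 34.6)/(3.695/√8) = -3.184
df = n − 1 = 7
Two-sided p-value ≈ 0.015
Since p ≈ 0.015 < α = 0.1, reject H0; the data support H1.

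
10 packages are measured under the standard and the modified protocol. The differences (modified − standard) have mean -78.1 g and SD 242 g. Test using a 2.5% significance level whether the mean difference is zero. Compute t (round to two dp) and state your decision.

t = -1.02; fail to reject H0

H0: μ_d = 0; H1: μ_d ≠ 0 (paired t-test on the differences, two-sided).
t = d̄/(s_d/√n) = -78.1/(242/√10) = -1.02
df = n − 1 = 9
Two-sided p-value ≈ 0.3341
Since p ≈ 0.3341 > α = 0.025, fail to reject H0; the data do not provide sufficient evidence against H0.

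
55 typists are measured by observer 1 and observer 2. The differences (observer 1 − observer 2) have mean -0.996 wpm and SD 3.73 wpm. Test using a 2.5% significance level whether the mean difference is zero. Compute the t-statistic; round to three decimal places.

H0: μ_d = 0; H1: μ_d ≠ 0 (paired t-test on the differences, two-sided).
t = d̄/(s_d/√n) = -0.996/(3.73/√55) = -1.980
df = n − 1 = 54
Two-sided p-value ≈ 0.053
Since p ≈ 0.053 > α = 0.025, fail to reject H0; the data do not provide sufficient evidence against H0.

-1.980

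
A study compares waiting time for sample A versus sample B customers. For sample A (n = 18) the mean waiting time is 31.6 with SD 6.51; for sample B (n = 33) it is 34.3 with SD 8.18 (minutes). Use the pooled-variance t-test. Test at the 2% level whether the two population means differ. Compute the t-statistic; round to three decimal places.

-1.206

Let group 1 = sample A, group 2 = sample B. H0: μ_1 = μ_2; H1: μ_1 ≠ μ_2 (two-sample pooled-variance t-test, two-sided).
s_p² = [(18−1)·6.51² + (33−1)·8.18²]/(18+33−2) = 58.4012
t = (31.6 − 34.3)/√[58.4012·(1/18 + 1/33)] = -1.206
df = n₁ + n₂ − 2 = 49
Two-sided p-value ≈ 0.234
Since p ≈ 0.234 > α = 0.02, fail to reject H0; the data do not provide sufficient evidence against H0.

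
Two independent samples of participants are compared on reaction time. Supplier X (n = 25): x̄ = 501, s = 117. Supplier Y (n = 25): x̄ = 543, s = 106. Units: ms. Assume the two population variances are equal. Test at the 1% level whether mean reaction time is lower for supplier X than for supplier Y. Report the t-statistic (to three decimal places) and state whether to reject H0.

Let group 1 = supplier X, group 2 = supplier Y. H0: μ_1 = μ_2; H1: μ_1 < μ_2 (two-sample pooled-variance t-test, left-tailed).
s_p² = [(25−1)·117² + (25−1)·106²]/(25+25−2) = 12462.5
t = (501 − 543)/√[12462.5·(1/25 + 1/25)] = -1.330
df = n₁ + n₂ − 2 = 48
p-value = P(T ≤ -1.330) ≈ 0.0949
Since p ≈ 0.0949 > α = 0.01, fail to reject H0; the data do not provide sufficient evidence against H0.

t = -1.330; fail to reject H0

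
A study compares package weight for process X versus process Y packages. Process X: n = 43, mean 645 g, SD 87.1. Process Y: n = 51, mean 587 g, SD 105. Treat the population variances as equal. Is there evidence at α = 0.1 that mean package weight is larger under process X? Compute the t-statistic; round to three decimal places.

Let group 1 = process X, group 2 = process Y. H0: μ_1 = μ_2; H1: μ_1 > μ_2 (two-sample pooled-variance t-test, right-tailed).
s_p² = [(43−1)·87.1² + (51−1)·105²]/(43+51−2) = 9455.21
t = (645 − 587)/√[9455.21·(1/43 + 1/51)] = 2.881
df = n₁ + n₂ − 2 = 92
p-value = P(T ≥ 2.881) ≈ 0.002
Since p ≈ 0.002 < α = 0.1, reject H0; the evidence is statistically significant.

2.881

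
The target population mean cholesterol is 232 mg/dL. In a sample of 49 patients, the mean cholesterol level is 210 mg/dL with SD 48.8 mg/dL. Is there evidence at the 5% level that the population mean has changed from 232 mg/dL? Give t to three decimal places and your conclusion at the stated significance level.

H0: μ = 232; H1: μ ≠ 232 (one-sample t-test, two-sided).
t = (x̄ − μ₀)/(s/√n) = (210 − 232)/(48.8/√49) = -3.156
df = n − 1 = 48
Two-sided p-value ≈ 0.0028
Since p ≈ 0.0028 < α = 0.05, reject H0; the data support H1.

t = -3.156; reject H0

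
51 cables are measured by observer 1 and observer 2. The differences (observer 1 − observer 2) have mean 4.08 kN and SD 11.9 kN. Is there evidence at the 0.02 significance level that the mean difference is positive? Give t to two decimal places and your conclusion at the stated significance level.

H0: μ_d = 0; H1: μ_d > 0 (paired t-test on the differences, right-tailed).
t = d̄/(s_d/√n) = 4.08/(11.9/√51) = 2.45
df = n − 1 = 50
p-value = P(T ≥ 2.45) ≈ 0.009
Since p ≈ 0.009 < α = 0.02, reject H0; the evidence is statistically significant.

t = 2.45; reject H0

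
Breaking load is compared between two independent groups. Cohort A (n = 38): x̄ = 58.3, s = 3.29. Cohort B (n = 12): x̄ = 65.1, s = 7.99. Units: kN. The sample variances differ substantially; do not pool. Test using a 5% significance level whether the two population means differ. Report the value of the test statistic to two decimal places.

-2.87

Let group 1 = cohort A, group 2 = cohort B. H0: μ_1 = μ_2; H1: μ_1 ≠ μ_2 (Welch's two-sample t-test, two-sided).
t = (x̄_1 − x̄_2)/√(s_1²/n_1 + s_2²/n_2) = (58.3 − 65.1)/√(3.29²/38 + 7.99²/12) = -2.87
Welch–Satterthwaite df ≈ 12.20
Two-sided p-value ≈ 0.0138
Since p ≈ 0.0138 < α = 0.05, reject H0; the evidence is statistically significant.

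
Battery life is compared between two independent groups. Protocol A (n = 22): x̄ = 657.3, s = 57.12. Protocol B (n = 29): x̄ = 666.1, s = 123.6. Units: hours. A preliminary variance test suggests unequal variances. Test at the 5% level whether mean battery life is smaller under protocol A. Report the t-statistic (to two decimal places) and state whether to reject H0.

t = -0.34; fail to reject H0

Let group 1 = protocol A, group 2 = protocol B. H0: μ_1 = μ_2; H1: μ_1 < μ_2 (Welch's two-sample t-test, left-tailed).
t = (x̄_1 − x̄_2)/√(s_1²/n_1 + s_2²/n_2) = (657.3 − 666.1)/√(57.12²/22 + 123.6²/29) = -0.34
Welch–Satterthwaite df ≈ 41.59
p-value = P(T ≤ -0.34) ≈ 0.368
Since p ≈ 0.368 > α = 0.05, fail to reject H0; the data do not provide sufficient evidence against H0.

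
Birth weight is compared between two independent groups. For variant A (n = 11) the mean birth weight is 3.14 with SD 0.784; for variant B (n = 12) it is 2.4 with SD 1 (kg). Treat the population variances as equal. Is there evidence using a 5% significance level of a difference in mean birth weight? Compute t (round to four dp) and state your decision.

Let group 1 = variant A, group 2 = variant B. H0: μ_1 = μ_2; H1: μ_1 ≠ μ_2 (two-sample pooled-variance t-test, two-sided).
s_p² = [(11−1)·0.784² + (12−1)·1²]/(11+12−2) = 0.816503
t = (3.14 − 2.4)/√[0.816503·(1/11 + 1/12)] = 1.9619
df = n₁ + n₂ − 2 = 21
Two-sided p-value ≈ 0.063
Since p ≈ 0.063 > α = 0.05, fail to reject H0; the data do not provide sufficient evidence against H0.

t = 1.9619; fail to reject H0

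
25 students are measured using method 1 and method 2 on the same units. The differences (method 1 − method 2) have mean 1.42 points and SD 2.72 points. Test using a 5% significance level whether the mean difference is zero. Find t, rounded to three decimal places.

H0: μ_d = 0; H1: μ_d ≠ 0 (paired t-test on the differences, two-sided).
t = d̄/(s_d/√n) = 1.42/(2.72/√25) = 2.610
df = n − 1 = 24
Two-sided p-value ≈ 0.0153
Since p ≈ 0.0153 < α = 0.05, reject H0; the data support H1.

2.610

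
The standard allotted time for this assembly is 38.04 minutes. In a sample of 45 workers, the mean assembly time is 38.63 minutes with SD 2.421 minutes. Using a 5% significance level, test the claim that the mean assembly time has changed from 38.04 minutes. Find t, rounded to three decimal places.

H0: μ = 38.04; H1: μ ≠ 38.04 (one-sample t-test, two-sided).
t = (x̄ − μ₀)/(s/√n) = (38.63 − 38.04)/(2.421/√45) = 1.635
df = n − 1 = 44
Two-sided p-value ≈ 0.1092
Since p ≈ 0.1092 > α = 0.05, fail to reject H0; the evidence is not statistically significant.

1.635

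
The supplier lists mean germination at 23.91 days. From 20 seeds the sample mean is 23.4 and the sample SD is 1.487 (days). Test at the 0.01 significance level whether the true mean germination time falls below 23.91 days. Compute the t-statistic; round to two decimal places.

-1.53

H0: μ = 23.91; H1: μ < 23.91 (one-sample t-test, left-tailed).
t = (x̄ − μ₀)/(s/√n) = (23.4 − 23.91)/(1.487/√20) = -1.53
df = n − 1 = 19
p-value = P(T ≤ -1.53) ≈ 0.0708
Since p ≈ 0.0708 > α = 0.01, fail to reject H0; the data do not provide sufficient evidence against H0.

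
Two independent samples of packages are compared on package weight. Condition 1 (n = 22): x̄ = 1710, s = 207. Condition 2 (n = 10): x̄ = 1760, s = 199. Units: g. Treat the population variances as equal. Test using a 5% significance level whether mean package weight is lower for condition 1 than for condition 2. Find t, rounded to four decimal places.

-0.6407

Let group 1 = condition 1, group 2 = condition 2. H0: μ_1 = μ_2; H1: μ_1 < μ_2 (two-sample pooled-variance t-test, left-tailed).
s_p² = [(22−1)·207² + (10−1)·199²]/(22+10−2) = 41874.6
t = (1710 − 1760)/√[41874.6·(1/22 + 1/10)] = -0.6407
df = n₁ + n₂ − 2 = 30
p-value = P(T ≤ -0.6407) ≈ 0.263
Since p ≈ 0.263 > α = 0.05, fail to reject H0; the data do not provide sufficient evidence against H0.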